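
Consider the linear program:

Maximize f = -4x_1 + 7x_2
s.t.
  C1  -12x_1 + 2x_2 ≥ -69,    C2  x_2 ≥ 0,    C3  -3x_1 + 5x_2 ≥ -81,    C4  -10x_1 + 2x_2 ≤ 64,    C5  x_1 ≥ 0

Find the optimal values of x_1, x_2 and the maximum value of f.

x_1 = 133/2, x_2 = 729/2, maximum f = 4571/2

Corner points and f = -4x_1 + 7x_2:
  (23/4, 0) → f = -23
  (133/2, 729/2) → f = 4571/2
  (0, 0) → f = 0
  (0, 32) → f = 224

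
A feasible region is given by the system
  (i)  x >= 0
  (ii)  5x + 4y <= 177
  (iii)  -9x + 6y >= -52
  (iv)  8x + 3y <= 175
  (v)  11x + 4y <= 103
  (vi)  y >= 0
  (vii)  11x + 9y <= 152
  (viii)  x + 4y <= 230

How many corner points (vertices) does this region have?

5

Pairwise boundary intersections that survive every other constraint:
  (0, 0)
  (0, 152/9)
  (413/51, 355/102)
  (52/9, 0)
  (29/5, 49/5)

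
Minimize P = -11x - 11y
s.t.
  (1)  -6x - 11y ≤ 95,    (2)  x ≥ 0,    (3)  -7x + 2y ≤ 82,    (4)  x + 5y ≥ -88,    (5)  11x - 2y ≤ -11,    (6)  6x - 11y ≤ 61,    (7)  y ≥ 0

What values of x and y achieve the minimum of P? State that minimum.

x = 71/4, y = 825/8, minimum P = -10637/8

Corner points and P = -11x - 11y:
  (0, 41) → P = -451
  (0, 11/2) → P = -121/2
  (71/4, 825/8) → P = -10637/8

The optimum lies where -7x + 2y = 82 and 11x - 2y = -11.
Solving simultaneously gives x = 71/4, y = 825/8.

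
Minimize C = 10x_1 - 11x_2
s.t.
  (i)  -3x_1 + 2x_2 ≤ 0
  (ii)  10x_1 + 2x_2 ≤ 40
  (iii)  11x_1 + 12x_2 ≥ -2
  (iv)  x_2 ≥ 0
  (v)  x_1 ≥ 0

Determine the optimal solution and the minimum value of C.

Feasible corners and C = 10x_1 - 11x_2:
  (40/13, 60/13) → C = -20
  (0, 0) → C = 0
  (4, 0) → C = 40

The binding constraints are -3x_1 + 2x_2 = 0 and 10x_1 + 2x_2 = 40.
Solving simultaneously gives x_1 = 40/13, x_2 = 60/13.

x_1 = 40/13, x_2 = 60/13, minimum C = -20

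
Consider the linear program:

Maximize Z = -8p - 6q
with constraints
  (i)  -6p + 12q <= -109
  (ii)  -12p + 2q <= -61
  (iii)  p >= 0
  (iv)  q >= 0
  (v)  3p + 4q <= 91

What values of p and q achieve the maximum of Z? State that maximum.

Extreme points and Z = -8p - 6q:
  (109/6, 0) → Z = -436/3
  (382/15, 73/20) → Z = -6769/30
  (91/3, 0) → Z = -728/3

The binding constraints are -6p + 12q = -109 and q = 0.
Solving simultaneously gives p = 109/6, q = 0.

p = 109/6, q = 0, maximum Z = -436/3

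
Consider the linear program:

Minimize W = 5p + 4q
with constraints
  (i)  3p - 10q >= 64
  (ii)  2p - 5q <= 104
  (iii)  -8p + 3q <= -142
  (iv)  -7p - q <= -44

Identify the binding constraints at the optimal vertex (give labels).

(ii) and (iii)

Corner points and W = 5p + 4q:
  (144, 184/5) → W = 4336/5
  (1228/71, -86/71) → W = 5796/71
  (199/17, -274/17) → W = -101/17

The minimum is at (199/17, -274/17). Substituting into each constraint, equality holds for (ii) and (iii); the remaining constraints have slack.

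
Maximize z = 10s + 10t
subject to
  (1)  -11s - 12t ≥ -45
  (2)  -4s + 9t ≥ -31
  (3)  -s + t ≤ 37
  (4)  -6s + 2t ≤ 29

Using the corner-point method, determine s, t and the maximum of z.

s = 37/7, t = -23/21, maximum z = 880/21

Feasible corners and z = 10s + 10t:
  (37/7, -23/21) → z = 880/21
  (-129/47, 589/94) → z = 1655/47
  (-323/46, -151/23) → z = -3125/23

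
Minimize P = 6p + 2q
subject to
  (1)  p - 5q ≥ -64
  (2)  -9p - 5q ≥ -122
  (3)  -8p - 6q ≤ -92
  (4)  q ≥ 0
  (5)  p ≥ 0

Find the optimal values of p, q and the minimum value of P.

p = 38/23, q = 302/23, minimum P = 832/23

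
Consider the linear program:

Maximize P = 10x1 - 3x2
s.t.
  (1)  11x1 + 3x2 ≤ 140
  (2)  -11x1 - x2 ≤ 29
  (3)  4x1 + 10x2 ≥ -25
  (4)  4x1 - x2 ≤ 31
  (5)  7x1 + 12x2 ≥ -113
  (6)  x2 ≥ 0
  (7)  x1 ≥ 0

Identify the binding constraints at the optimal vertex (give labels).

Vertices and P = 10x1 - 3x2:
  (233/23, 219/23) → P = 1673/23
  (0, 140/3) → P = -140
  (31/4, 0) → P = 155/2
  (0, 0) → P = 0

The maximum is at (31/4, 0). Substituting into each constraint, equality holds for (4) and (6); the remaining constraints have slack.

(4) and (6)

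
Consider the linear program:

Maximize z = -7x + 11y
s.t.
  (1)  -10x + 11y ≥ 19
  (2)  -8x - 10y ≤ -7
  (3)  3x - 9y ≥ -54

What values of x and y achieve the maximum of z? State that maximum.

Extreme points and z = -7x + 11y:
  (-113/188, 111/94) → z = 3233/188
  (141/19, 161/19) → z = 784/19
  (-159/34, 151/34) → z = 1387/17

x = -159/34, y = 151/34, maximum z = 1387/17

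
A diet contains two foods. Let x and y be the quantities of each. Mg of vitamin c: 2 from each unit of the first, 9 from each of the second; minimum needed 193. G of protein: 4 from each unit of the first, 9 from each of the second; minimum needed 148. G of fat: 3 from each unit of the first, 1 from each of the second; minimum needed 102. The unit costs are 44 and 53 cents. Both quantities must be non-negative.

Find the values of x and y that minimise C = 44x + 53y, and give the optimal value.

x = 29, y = 15, minimum C = 2071

Feasible corners and C = 44x + 53y:
  (0, 102) → C = 5406
  (193/2, 0) → C = 4246
  (29, 15) → C = 2071
The feasible region is unbounded (it extends along (0, 1), (1, 0)), but C strictly increases along every unbounded feasible direction, so there is no improving ray and the minimum is attained at a vertex.

At the optimal vertex, 2x + 9y = 193 and 3x + y = 102.
Solving simultaneously gives x = 29, y = 15.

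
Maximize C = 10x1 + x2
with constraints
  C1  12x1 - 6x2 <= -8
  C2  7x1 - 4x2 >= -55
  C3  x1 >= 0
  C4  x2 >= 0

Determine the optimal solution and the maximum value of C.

x1 = 149/3, x2 = 302/3, maximum C = 1792/3

Extreme points and C = 10x1 + x2:
  (149/3, 302/3) → C = 1792/3
  (0, 4/3) → C = 4/3
  (0, 55/4) → C = 55/4

The optimum lies where 12x1 - 6x2 = -8 and 7x1 - 4x2 = -55.
Solving simultaneously gives x1 = 149/3, x2 = 302/3.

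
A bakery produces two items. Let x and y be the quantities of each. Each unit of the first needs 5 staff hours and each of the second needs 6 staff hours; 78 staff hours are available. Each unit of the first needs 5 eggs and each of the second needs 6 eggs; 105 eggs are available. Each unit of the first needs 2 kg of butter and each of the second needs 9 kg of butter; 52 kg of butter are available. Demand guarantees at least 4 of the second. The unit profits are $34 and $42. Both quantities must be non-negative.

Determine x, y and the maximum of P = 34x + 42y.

x = 8, y = 4, maximum P = 440

Extreme points and P = 34x + 42y:
  (0, 52/9) → P = 728/3
  (0, 4) → P = 168
  (8, 4) → P = 440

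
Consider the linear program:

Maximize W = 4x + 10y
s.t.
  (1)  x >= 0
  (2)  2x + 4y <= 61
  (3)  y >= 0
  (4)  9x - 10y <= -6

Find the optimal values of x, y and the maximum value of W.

x = 0, y = 61/4, maximum W = 305/2

Vertices and W = 4x + 10y:
  (0, 61/4) → W = 305/2
  (0, 3/5) → W = 6
  (293/28, 561/56) → W = 3977/28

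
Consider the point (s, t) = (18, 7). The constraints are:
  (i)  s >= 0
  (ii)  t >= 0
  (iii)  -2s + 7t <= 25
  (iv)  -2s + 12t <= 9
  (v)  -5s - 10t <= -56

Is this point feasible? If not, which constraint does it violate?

not feasible — violates (iv)

Constraint (iv): -2s + 12t = 48, which is not ≤ 9. All other constraints are satisfied.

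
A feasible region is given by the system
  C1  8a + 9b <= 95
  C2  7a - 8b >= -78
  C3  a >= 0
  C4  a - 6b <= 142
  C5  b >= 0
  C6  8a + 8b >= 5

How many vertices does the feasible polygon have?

5

Intersecting each pair of boundary lines and keeping only the points that satisfy every inequality leaves:
  (58/127, 1289/127)
  (95/8, 0)
  (0, 39/4)
  (0, 5/8)
  (5/8, 0)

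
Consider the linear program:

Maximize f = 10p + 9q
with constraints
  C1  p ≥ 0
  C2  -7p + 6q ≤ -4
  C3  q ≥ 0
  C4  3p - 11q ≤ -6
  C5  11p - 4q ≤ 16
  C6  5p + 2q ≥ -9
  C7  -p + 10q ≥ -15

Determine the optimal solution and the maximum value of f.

p = 40/19, q = 34/19, maximum f = 706/19

Vertices and f = 10p + 9q:
  (80/59, 54/59) → f = 1286/59
  (40/19, 34/19) → f = 706/19
  (200/109, 114/109) → f = 3026/109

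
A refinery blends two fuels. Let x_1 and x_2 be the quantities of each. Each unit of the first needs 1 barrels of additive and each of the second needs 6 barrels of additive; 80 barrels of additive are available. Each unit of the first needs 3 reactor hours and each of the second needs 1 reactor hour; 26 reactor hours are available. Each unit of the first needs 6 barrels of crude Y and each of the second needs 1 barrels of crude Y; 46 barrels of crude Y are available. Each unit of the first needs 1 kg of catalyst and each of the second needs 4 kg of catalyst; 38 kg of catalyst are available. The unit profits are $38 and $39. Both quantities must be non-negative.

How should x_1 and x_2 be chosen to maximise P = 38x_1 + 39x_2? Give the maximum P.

Vertices and P = 38x_1 + 39x_2:
  (0, 0) → P = 0
  (0, 19/2) → P = 741/2
  (23/3, 0) → P = 874/3
  (20/3, 6) → P = 1462/3
  (6, 8) → P = 540

x_1 = 6, x_2 = 8, maximum P = 540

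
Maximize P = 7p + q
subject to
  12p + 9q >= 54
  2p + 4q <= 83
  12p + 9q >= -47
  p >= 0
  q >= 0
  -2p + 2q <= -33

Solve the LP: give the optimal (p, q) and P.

p = 83/2, q = 0, maximum P = 581/2

The optimum lies where 2p + 4q = 83 and q = 0.
Solving simultaneously gives p = 83/2, q = 0.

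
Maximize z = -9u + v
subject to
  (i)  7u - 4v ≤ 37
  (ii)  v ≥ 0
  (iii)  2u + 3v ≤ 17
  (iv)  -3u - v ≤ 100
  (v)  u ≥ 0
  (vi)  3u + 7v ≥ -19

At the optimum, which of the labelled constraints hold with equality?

(iii) and (v)

Corner points and z = -9u + v:
  (37/7, 0) → z = -333/7
  (179/29, 45/29) → z = -54
  (0, 0) → z = 0
  (0, 17/3) → z = 17/3

The maximum is at (0, 17/3). Substituting into each constraint, equality holds for (iii) and (v); the remaining constraints have slack.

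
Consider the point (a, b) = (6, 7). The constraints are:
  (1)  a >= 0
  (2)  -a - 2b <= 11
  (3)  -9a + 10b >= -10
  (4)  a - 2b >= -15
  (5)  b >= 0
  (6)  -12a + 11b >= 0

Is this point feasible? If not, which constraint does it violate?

feasible

(1): 6 ≥ 0 ✓
(2): -20 ≤ 11 ✓
(3): 16 ≥ -10 ✓
(4): -8 ≥ -15 ✓
(5): 7 ≥ 0 ✓
(6): 5 ≥ 0 ✓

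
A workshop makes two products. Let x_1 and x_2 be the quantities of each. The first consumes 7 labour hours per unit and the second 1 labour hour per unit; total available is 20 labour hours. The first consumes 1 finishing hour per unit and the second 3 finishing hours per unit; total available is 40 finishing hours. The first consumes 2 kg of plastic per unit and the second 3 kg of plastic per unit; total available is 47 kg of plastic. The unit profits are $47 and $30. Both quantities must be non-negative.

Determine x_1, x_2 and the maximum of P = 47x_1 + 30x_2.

x_1 = 1, x_2 = 13, maximum P = 437

Feasible corners and P = 47x_1 + 30x_2:
  (0, 0) → P = 0
  (0, 40/3) → P = 400
  (20/7, 0) → P = 940/7
  (1, 13) → P = 437

The optimum lies where 7x_1 + x_2 = 20 and x_1 + 3x_2 = 40.
Solving simultaneously gives x_1 = 1, x_2 = 13.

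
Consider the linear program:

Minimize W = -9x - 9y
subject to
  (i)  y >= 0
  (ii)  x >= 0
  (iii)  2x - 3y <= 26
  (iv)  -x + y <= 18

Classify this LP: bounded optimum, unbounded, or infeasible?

From the feasible point (0, 0), moving in the direction (1, 1) keeps every constraint satisfied while W decreases without bound.

unbounded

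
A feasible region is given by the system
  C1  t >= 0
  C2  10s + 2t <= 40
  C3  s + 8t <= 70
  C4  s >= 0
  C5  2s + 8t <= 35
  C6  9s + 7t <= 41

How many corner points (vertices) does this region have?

The feasible vertices (each the meet of two boundaries and inside every other half-plane) are:
  (4, 0)
  (0, 0)
  (99/26, 25/26)
  (0, 35/8)
  (83/58, 233/58)

5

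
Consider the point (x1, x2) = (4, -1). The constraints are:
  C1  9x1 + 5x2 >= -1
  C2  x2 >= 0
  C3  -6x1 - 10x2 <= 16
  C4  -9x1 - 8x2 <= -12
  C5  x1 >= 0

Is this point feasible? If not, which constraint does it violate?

not feasible — violates C2

Constraint C2: x2 = -1, which is not ≥ 0. All other constraints are satisfied.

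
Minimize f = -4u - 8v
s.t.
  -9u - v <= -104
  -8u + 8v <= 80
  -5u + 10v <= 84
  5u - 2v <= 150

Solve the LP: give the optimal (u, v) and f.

The optimum lies where -5u + 10v = 84 and 5u - 2v = 150.
Solving simultaneously gives u = 417/10, v = 117/4.

u = 417/10, v = 117/4, minimum f = -2004/5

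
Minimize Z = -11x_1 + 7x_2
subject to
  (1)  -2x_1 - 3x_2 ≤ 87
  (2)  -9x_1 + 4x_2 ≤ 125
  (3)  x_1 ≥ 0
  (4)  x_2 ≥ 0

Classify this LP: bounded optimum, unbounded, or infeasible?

unbounded

From the feasible point (0, 125/4), moving in the direction (1, 0) keeps every constraint satisfied while Z decreases without bound.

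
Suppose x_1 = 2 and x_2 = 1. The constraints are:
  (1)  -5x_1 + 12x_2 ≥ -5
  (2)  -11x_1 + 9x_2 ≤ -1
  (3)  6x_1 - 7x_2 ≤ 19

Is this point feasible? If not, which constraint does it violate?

(1): 2 ≥ -5 ✓
(2): -13 ≤ -1 ✓
(3): 5 ≤ 19 ✓

feasible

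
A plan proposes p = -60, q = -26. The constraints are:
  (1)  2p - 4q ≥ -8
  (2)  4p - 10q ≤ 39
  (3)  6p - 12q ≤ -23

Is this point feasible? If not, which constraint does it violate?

Constraint (1): 2p - 4q = -16, which is not ≥ -8. All other constraints are satisfied.

not feasible — violates (1)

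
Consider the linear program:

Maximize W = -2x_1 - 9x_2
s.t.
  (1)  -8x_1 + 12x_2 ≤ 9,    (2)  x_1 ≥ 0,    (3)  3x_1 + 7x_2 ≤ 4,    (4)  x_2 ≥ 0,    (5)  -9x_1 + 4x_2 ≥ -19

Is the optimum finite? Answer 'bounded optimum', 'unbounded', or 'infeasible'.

Extreme points and W = -2x_1 - 9x_2:
  (0, 4/7) → W = -36/7
  (0, 0) → W = 0
  (4/3, 0) → W = -8/3
The feasible region has finitely many vertices and no improving ray; the maximum is 0 at (0, 0).

bounded optimum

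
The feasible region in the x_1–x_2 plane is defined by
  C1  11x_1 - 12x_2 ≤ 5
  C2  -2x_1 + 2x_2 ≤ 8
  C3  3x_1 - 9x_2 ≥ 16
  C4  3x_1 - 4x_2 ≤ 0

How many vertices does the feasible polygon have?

3

Of the 6 pairwise boundary intersections, those satisfying every inequality are:
  (-26/3, -14/3)
  (-16, -12)
  (-64/15, -16/5)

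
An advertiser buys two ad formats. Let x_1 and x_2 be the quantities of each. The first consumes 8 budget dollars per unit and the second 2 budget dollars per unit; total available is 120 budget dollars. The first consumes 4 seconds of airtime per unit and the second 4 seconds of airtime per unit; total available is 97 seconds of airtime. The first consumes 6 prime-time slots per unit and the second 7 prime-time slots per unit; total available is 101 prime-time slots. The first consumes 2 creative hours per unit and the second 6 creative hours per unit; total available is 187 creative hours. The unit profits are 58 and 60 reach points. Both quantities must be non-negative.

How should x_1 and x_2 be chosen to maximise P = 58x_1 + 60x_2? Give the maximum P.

x_1 = 29/2, x_2 = 2, maximum P = 961

Vertices and P = 58x_1 + 60x_2:
  (0, 0) → P = 0
  (0, 101/7) → P = 6060/7
  (15, 0) → P = 870
  (29/2, 2) → P = 961

The optimum lies where 8x_1 + 2x_2 = 120 and 6x_1 + 7x_2 = 101.
Solving simultaneously gives x_1 = 29/2, x_2 = 2.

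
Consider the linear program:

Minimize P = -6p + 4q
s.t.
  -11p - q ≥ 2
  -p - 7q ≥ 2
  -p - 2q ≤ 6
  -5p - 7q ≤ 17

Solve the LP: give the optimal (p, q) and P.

Extreme points and P = -6p + 4q:
  (-3/19, -5/19) → P = -2/19
  (1/24, -59/24) → P = -121/12
  (-15/4, 1/4) → P = 47/2

At the optimal vertex, -11p - q = 2 and -5p - 7q = 17.
Solving simultaneously gives p = 1/24, q = -59/24.

p = 1/24, q = -59/24, minimum P = -121/12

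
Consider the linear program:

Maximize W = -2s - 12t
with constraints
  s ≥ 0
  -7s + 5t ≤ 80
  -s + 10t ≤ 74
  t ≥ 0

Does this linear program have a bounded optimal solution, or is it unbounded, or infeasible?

Vertices and W = -2s - 12t:
  (0, 37/5) → W = -444/5
  (0, 0) → W = 0
The feasible region has finitely many vertices and no improving ray; the maximum is 0 at (0, 0).

bounded optimum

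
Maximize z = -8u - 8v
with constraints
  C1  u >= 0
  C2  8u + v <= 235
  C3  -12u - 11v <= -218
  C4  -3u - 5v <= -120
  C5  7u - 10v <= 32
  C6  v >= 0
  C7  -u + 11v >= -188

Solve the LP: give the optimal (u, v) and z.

u = 0, v = 24, maximum z = -192

Corner points and z = -8u - 8v:
  (0, 235) → z = -1880
  (0, 24) → z = -192
  (794/29, 463/29) → z = -10056/29
  (272/13, 744/65) → z = -16832/65

The binding constraints are u = 0 and -3u - 5v = -120.
Solving simultaneously gives u = 0, v = 24.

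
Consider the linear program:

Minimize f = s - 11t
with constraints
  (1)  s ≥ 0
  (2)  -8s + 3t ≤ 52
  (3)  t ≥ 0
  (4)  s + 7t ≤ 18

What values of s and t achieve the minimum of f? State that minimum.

s = 0, t = 18/7, minimum f = -198/7

Corner points and f = s - 11t:
  (0, 0) → f = 0
  (0, 18/7) → f = -198/7
  (18, 0) → f = 18

The binding constraints are s = 0 and s + 7t = 18.
Solving simultaneously gives s = 0, t = 18/7.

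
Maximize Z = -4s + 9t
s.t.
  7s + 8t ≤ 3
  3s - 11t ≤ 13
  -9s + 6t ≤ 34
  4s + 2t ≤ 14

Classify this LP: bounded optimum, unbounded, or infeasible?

bounded optimum

Extreme points and Z = -4s + 9t:
  (137/101, -82/101) → Z = -1286/101
  (-127/57, 265/114) → Z = 179/6
  (-452/81, -73/27) → Z = -163/81
The feasible region has finitely many vertices and no improving ray; the maximum is 179/6 at (-127/57, 265/114).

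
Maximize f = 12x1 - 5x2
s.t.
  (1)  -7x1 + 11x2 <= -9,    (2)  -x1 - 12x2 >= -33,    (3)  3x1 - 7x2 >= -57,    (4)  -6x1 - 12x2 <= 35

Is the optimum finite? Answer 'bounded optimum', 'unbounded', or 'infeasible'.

From the feasible point (471/95, 222/95), moving in the direction (12, -6) keeps every constraint satisfied while f increases without bound.

unbounded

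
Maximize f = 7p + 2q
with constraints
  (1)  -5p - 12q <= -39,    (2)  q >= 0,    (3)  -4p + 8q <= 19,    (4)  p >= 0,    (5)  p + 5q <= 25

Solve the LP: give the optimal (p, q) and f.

Corner points and f = 7p + 2q:
  (39/5, 0) → f = 273/5
  (21/22, 251/88) → f = 545/44
  (25, 0) → f = 175
  (15/4, 17/4) → f = 139/4

p = 25, q = 0, maximum f = 175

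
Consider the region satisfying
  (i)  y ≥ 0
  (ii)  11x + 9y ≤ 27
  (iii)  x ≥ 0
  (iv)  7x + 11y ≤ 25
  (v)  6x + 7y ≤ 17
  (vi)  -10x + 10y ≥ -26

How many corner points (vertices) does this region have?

5

Intersecting each pair of boundary lines and keeping only the points that satisfy every inequality leaves:
  (27/11, 0)
  (0, 0)
  (36/23, 25/23)
  (0, 25/11)
  (12/17, 31/17)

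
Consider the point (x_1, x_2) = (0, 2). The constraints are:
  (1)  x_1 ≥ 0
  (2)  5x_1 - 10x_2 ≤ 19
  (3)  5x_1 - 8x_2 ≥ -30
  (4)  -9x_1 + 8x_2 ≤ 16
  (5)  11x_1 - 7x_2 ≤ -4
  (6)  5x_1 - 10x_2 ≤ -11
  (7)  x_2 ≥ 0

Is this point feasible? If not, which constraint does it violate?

feasible

(1): 0 ≥ 0 ✓
(2): -20 ≤ 19 ✓
(3): -16 ≥ -30 ✓
(4): 16 ≤ 16 ✓
(5): -14 ≤ -4 ✓
(6): -20 ≤ -11 ✓
(7): 2 ≥ 0 ✓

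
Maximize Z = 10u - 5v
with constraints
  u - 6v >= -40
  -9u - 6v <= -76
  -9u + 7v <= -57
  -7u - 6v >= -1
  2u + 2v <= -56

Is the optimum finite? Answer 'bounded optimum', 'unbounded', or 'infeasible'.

unbounded

From the feasible point (244/3, -328/3), moving in the direction (6, -9) keeps every constraint satisfied while Z increases without bound.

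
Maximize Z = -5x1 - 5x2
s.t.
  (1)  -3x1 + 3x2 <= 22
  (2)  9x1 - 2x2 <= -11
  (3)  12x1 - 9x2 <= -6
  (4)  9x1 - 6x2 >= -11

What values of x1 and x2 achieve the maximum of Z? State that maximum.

x1 = -7, x2 = -26/3, maximum Z = 235/3

Corner points and Z = -5x1 - 5x2:
  (-29/19, -26/19) → Z = 275/19
  (-11/9, 0) → Z = 55/9
  (-7, -26/3) → Z = 235/3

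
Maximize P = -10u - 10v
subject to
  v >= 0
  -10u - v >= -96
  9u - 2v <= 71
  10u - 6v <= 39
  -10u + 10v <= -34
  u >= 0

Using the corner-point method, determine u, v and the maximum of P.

u = 17/5, v = 0, maximum P = -34

Corner points and P = -10u - 10v:
  (39/10, 0) → P = -39
  (17/5, 0) → P = -34
  (93/20, 5/4) → P = -59

At the optimal vertex, v = 0 and -10u + 10v = -34.
Solving simultaneously gives u = 17/5, v = 0.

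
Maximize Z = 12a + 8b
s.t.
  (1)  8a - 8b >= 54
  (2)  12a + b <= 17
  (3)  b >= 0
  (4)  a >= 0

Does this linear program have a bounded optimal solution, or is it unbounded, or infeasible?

infeasible

The boundaries 8a - 8b = 54 and 12a + b = 17 meet at (95/52, -64/13), but that point violates b ≥ 0. Every candidate vertex is excluded by some other constraint, so the feasible region is empty.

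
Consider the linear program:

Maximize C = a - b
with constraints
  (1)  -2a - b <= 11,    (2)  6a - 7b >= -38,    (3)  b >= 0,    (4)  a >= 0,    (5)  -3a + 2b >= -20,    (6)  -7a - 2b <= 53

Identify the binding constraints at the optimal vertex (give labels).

(3) and (5)

Corner points and C = a - b:
  (0, 38/7) → C = -38/7
  (24, 26) → C = -2
  (0, 0) → C = 0
  (20/3, 0) → C = 20/3

The maximum is at (20/3, 0). Substituting into each constraint, equality holds for (3) and (5); the remaining constraints have slack.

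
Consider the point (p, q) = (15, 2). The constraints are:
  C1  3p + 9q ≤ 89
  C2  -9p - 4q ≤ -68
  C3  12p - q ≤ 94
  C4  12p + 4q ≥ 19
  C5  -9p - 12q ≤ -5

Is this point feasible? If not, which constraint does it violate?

not feasible — violates C3

Constraint C3: 12p - q = 178, which is not ≤ 94. All other constraints are satisfied.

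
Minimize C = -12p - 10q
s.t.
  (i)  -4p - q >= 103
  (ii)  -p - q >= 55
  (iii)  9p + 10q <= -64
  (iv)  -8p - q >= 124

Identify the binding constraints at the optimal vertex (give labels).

(i) and (ii)

Feasible corners and C = -12p - 10q:
  (-16, -39) → C = 582
  (-21/4, -82) → C = 883
  (-486, 431) → C = 1522
The feasible region is unbounded (it extends along (1, -8), (-10, 9)), but C strictly increases along every unbounded feasible direction, so there is no improving ray and the minimum is attained at a vertex.

The minimum is at (-16, -39). Substituting into each constraint, equality holds for (i) and (ii); the remaining constraints have slack.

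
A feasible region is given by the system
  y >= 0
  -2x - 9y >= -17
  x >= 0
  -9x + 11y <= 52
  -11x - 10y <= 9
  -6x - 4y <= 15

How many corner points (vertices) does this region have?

3

The feasible vertices (each the meet of two boundaries and inside every other half-plane) are:
  (17/2, 0)
  (0, 0)
  (0, 17/9)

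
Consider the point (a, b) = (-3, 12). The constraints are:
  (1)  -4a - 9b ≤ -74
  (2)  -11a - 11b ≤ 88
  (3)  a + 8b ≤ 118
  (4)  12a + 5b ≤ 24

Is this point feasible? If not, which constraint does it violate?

(1): -96 ≤ -74 ✓
(2): -99 ≤ 88 ✓
(3): 93 ≤ 118 ✓
(4): 24 ≤ 24 ✓

feasible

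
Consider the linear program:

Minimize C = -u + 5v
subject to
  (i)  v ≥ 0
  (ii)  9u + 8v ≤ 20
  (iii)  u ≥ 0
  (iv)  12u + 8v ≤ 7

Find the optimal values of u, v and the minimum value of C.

u = 7/12, v = 0, minimum C = -7/12

The binding constraints are v = 0 and 12u + 8v = 7.
Solving simultaneously gives u = 7/12, v = 0.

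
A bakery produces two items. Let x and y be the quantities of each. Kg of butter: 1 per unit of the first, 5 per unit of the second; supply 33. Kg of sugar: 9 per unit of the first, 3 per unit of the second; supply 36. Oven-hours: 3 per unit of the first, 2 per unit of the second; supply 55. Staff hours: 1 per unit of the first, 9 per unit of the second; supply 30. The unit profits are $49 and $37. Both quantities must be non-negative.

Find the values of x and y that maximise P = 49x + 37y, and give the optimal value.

x = 3, y = 3, maximum P = 258

Feasible corners and P = 49x + 37y:
  (0, 0) → P = 0
  (0, 10/3) → P = 370/3
  (4, 0) → P = 196
  (3, 3) → P = 258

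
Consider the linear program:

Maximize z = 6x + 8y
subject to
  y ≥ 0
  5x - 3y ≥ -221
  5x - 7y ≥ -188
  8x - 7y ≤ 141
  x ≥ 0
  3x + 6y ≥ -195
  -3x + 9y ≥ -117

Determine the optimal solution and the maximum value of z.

x = 329/3, y = 2209/21, maximum z = 31490/21

At the optimal vertex, 5x - 7y = -188 and 8x - 7y = 141.
Solving simultaneously gives x = 329/3, y = 2209/21.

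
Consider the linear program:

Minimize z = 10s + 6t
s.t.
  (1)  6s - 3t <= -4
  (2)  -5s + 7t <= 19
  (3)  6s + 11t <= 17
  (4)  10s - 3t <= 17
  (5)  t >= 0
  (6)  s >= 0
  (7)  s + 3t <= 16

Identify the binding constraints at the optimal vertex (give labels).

Extreme points and z = 10s + 6t:
  (1/12, 3/2) → z = 59/6
  (0, 4/3) → z = 8
  (0, 17/11) → z = 102/11

The minimum is at (0, 4/3). Substituting into each constraint, equality holds for (1) and (6); the remaining constraints have slack.

(1) and (6)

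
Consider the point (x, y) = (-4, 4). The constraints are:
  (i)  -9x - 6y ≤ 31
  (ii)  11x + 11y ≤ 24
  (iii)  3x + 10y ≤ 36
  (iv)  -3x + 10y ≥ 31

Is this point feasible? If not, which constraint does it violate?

feasible

(i): 12 ≤ 31 ✓
(ii): 0 ≤ 24 ✓
(iii): 28 ≤ 36 ✓
(iv): 52 ≥ 31 ✓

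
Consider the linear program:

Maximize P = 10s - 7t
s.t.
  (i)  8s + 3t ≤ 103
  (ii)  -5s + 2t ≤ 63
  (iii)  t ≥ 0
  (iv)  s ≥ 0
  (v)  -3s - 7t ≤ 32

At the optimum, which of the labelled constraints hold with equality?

Vertices and P = 10s - 7t:
  (17/31, 1019/31) → P = -6963/31
  (103/8, 0) → P = 515/4
  (0, 63/2) → P = -441/2
  (0, 0) → P = 0

The maximum is at (103/8, 0). Substituting into each constraint, equality holds for (i) and (iii); the remaining constraints have slack.

(i) and (iii)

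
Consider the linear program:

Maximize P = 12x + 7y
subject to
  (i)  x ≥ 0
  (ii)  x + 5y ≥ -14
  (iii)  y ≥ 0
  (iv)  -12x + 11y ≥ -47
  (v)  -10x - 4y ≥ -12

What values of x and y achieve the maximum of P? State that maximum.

x = 0, y = 3, maximum P = 21

Vertices and P = 12x + 7y:
  (0, 0) → P = 0
  (0, 3) → P = 21
  (6/5, 0) → P = 72/5

The optimum lies where x = 0 and -10x - 4y = -12.
Solving simultaneously gives x = 0, y = 3.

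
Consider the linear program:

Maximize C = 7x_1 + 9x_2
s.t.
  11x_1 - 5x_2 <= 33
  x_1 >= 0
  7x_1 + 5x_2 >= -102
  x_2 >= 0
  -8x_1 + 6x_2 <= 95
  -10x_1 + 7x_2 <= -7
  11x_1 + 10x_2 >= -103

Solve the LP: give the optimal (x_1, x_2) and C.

Extreme points and C = 7x_1 + 9x_2:
  (3, 0) → C = 21
  (196/27, 253/27) → C = 3649/27
  (7/10, 0) → C = 49/10

At the optimal vertex, 11x_1 - 5x_2 = 33 and -10x_1 + 7x_2 = -7.
Solving simultaneously gives x_1 = 196/27, x_2 = 253/27.

x_1 = 196/27, x_2 = 253/27, maximum C = 3649/27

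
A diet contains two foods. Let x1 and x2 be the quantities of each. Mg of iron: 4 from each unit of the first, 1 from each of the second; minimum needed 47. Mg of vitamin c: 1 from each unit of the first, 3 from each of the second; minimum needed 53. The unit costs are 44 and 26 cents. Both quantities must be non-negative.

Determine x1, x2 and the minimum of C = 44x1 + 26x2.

Extreme points and C = 44x1 + 26x2:
  (0, 47) → C = 1222
  (53, 0) → C = 2332
  (8, 15) → C = 742
The feasible region is unbounded (it extends along (0, 1), (1, 0)), but C strictly increases along every unbounded feasible direction, so there is no improving ray and the minimum is attained at a vertex.

x1 = 8, x2 = 15, minimum C = 742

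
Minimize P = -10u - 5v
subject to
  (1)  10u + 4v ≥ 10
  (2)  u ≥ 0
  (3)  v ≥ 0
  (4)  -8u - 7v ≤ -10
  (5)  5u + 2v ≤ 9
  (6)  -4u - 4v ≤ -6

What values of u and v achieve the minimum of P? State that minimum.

u = 0, v = 9/2, minimum P = -45/2

The optimum lies where u = 0 and 5u + 2v = 9.
Solving simultaneously gives u = 0, v = 9/2.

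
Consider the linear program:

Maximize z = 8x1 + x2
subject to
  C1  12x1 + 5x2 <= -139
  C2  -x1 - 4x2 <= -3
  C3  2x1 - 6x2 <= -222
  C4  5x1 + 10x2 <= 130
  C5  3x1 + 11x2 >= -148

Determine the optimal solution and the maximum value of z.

Extreme points and z = 8x1 + x2:
  (-435/7, 114/7) → z = -3366/7
  (-625, 157) → z = -4843
  (-144/5, 137/5) → z = -203
The feasible region is unbounded (it extends along (-2, 1), (-11, 3)), but z strictly decreases along every unbounded feasible direction, so there is no improving ray and the maximum is attained at a vertex.

The binding constraints are 2x1 - 6x2 = -222 and 5x1 + 10x2 = 130.
Solving simultaneously gives x1 = -144/5, x2 = 137/5.

x1 = -144/5, x2 = 137/5, maximum z = -203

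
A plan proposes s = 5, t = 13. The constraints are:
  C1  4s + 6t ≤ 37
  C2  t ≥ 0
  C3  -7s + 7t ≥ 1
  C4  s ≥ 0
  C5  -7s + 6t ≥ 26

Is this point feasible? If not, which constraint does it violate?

not feasible — violates C1

Constraint C1: 4s + 6t = 98, which is not ≤ 37. All other constraints are satisfied.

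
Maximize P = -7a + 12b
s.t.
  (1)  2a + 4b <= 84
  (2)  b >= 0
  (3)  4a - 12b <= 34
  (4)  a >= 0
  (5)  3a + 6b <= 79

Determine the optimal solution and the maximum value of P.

a = 0, b = 79/6, maximum P = 158

Corner points and P = -7a + 12b:
  (17/2, 0) → P = -119/2
  (0, 0) → P = 0
  (96/5, 107/30) → P = -458/5
  (0, 79/6) → P = 158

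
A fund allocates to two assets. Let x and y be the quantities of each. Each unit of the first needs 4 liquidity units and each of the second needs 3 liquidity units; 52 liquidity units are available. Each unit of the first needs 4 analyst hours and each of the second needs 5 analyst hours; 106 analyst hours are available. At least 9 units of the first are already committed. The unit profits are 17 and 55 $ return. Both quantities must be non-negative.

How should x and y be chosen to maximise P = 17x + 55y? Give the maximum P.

x = 9, y = 16/3, maximum P = 1339/3

Feasible corners and P = 17x + 55y:
  (13, 0) → P = 221
  (9, 0) → P = 153
  (9, 16/3) → P = 1339/3

The binding constraints are 4x + 3y = 52 and x = 9.
Solving simultaneously gives x = 9, y = 16/3.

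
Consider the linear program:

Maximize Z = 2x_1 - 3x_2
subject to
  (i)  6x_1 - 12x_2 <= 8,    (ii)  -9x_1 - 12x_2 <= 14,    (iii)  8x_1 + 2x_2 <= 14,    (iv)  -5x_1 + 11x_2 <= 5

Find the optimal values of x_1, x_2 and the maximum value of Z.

Vertices and Z = 2x_1 - 3x_2:
  (-2/5, -13/15) → Z = 9/5
  (46/27, 5/27) → Z = 77/27
  (-214/159, -25/159) → Z = -353/159
  (72/49, 55/49) → Z = -3/7

x_1 = 46/27, x_2 = 5/27, maximum Z = 77/27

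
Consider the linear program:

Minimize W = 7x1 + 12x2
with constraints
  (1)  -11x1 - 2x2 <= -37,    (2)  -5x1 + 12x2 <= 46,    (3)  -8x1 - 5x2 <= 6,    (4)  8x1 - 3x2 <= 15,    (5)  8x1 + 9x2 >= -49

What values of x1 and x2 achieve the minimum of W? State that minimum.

x1 = 141/49, x2 = 131/49, minimum W = 2559/49

Vertices and W = 7x1 + 12x2:
  (176/71, 691/142) → W = 5378/71
  (141/49, 131/49) → W = 2559/49
  (106/27, 443/81) → W = 838/9

The optimum lies where -11x1 - 2x2 = -37 and 8x1 - 3x2 = 15.
Solving simultaneously gives x1 = 141/49, x2 = 131/49.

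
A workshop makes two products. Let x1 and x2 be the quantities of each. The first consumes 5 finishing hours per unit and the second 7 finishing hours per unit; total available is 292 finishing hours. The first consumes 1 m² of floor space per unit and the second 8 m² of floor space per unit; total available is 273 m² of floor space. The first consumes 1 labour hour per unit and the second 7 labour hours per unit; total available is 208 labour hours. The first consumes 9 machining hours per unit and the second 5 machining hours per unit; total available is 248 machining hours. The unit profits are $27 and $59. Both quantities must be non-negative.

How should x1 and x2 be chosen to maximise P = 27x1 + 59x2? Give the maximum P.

x1 = 12, x2 = 28, maximum P = 1976

The binding constraints are x1 + 7x2 = 208 and 9x1 + 5x2 = 248.
Solving simultaneously gives x1 = 12, x2 = 28.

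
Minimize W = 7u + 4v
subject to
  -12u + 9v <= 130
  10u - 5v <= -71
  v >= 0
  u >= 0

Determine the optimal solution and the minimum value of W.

u = 0, v = 71/5, minimum W = 284/5

Vertices and W = 7u + 4v:
  (11/30, 224/15) → W = 623/10
  (0, 130/9) → W = 520/9
  (0, 71/5) → W = 284/5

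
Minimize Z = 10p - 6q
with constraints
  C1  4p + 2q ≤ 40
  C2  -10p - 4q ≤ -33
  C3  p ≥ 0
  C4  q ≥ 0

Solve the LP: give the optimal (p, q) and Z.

p = 0, q = 20, minimum Z = -120

Extreme points and Z = 10p - 6q:
  (0, 20) → Z = -120
  (10, 0) → Z = 100
  (0, 33/4) → Z = -99/2
  (33/10, 0) → Z = 33

The optimum lies where 4p + 2q = 40 and p = 0.
Solving simultaneously gives p = 0, q = 20.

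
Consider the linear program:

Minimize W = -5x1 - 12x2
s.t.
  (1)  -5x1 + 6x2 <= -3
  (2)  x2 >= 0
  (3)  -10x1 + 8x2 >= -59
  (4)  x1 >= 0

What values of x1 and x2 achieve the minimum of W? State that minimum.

x1 = 33/2, x2 = 53/4, minimum W = -483/2

Corner points and W = -5x1 - 12x2:
  (3/5, 0) → W = -3
  (33/2, 53/4) → W = -483/2
  (59/10, 0) → W = -59/2

At the optimal vertex, -5x1 + 6x2 = -3 and -10x1 + 8x2 = -59.
Solving simultaneously gives x1 = 33/2, x2 = 53/4.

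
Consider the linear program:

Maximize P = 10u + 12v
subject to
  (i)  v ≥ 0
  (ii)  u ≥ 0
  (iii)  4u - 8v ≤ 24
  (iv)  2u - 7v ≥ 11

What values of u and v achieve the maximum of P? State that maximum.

Extreme points and P = 10u + 12v:
  (6, 0) → P = 60
  (11/2, 0) → P = 55
  (20/3, 1/3) → P = 212/3

u = 20/3, v = 1/3, maximum P = 212/3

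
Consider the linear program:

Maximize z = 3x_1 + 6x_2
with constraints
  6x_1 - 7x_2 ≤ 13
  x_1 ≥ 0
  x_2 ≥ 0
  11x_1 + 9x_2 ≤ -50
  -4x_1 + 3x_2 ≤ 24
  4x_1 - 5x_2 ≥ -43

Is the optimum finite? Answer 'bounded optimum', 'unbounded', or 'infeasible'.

infeasible

The boundaries 6x_1 - 7x_2 = 13 and x_2 = 0 meet at (13/6, 0), but that point violates 11x_1 + 9x_2 ≤ -50. Every candidate vertex is excluded by some other constraint, so the feasible region is empty.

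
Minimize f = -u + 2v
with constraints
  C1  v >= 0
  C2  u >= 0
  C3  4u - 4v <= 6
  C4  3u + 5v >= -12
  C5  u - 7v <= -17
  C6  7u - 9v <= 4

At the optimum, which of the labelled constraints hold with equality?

C5 and C6

Corner points and f = -u + 2v:
  (0, 17/7) → f = 34/7
  (19/4, 13/4) → f = 7/4
  (181/40, 123/40) → f = 13/8
The feasible region is unbounded (it extends along (0, 1), (1, 1)), but f strictly increases along every unbounded feasible direction, so there is no improving ray and the minimum is attained at a vertex.

The minimum is at (181/40, 123/40). Substituting into each constraint, equality holds for C5 and C6; the remaining constraints have slack.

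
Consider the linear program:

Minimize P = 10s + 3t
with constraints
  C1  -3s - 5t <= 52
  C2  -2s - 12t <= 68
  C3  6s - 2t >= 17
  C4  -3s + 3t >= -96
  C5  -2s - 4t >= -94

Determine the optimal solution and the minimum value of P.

s = 17/19, t = -221/38, minimum P = -17/2

Extreme points and P = 10s + 3t:
  (17/19, -221/38) → P = -17/2
  (158/7, -66/7) → P = 1382/7
  (64/7, 265/14) → P = 2075/14
  (37, 5) → P = 385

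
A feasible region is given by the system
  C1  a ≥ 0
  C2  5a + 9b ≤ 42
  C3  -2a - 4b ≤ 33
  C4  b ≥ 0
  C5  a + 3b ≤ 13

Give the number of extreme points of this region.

Of the 10 pairwise boundary intersections, those satisfying every inequality are:
  (0, 0)
  (0, 13/3)
  (42/5, 0)
  (3/2, 23/6)

4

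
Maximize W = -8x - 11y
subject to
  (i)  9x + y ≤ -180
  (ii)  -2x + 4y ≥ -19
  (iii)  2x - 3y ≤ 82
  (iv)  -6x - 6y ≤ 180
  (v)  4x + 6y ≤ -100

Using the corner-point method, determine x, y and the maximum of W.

x = -75/4, y = -45/4, maximum W = 1095/4

Extreme points and W = -8x - 11y:
  (-75/4, -45/4) → W = 1095/4
  (-98/5, -18/5) → W = 982/5
  (-40, 10) → W = 210

The optimum lies where 9x + y = -180 and -6x - 6y = 180.
Solving simultaneously gives x = -75/4, y = -45/4.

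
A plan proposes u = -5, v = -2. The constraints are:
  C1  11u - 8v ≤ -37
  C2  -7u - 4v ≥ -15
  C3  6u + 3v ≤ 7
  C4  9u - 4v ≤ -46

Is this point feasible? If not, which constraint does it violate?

not feasible — violates C4

Constraint C4: 9u - 4v = -37, which is not ≤ -46. All other constraints are satisfied.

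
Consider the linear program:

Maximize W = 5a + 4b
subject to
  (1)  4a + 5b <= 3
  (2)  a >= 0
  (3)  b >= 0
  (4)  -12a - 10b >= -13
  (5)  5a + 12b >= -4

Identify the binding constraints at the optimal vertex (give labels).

Vertices and W = 5a + 4b:
  (0, 3/5) → W = 12/5
  (3/4, 0) → W = 15/4
  (0, 0) → W = 0

The maximum is at (3/4, 0). Substituting into each constraint, equality holds for (1) and (3); the remaining constraints have slack.

(1) and (3)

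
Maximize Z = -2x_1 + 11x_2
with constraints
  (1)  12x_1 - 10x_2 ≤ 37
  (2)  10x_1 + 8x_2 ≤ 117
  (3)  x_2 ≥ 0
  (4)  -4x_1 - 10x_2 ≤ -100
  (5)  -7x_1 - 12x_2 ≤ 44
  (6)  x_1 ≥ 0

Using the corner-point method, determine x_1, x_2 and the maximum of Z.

Corner points and Z = -2x_1 + 11x_2:
  (185/34, 133/17) → Z = 1278/17
  (0, 117/8) → Z = 1287/8
  (0, 10) → Z = 110

The optimum lies where 10x_1 + 8x_2 = 117 and x_1 = 0.
Solving simultaneously gives x_1 = 0, x_2 = 117/8.

x_1 = 0, x_2 = 117/8, maximum Z = 1287/8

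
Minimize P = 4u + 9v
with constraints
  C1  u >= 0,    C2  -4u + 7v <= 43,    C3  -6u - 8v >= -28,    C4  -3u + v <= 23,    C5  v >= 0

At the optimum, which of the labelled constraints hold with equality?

Corner points and P = 4u + 9v:
  (0, 7/2) → P = 63/2
  (0, 0) → P = 0
  (14/3, 0) → P = 56/3

The minimum is at (0, 0). Substituting into each constraint, equality holds for C1 and C5; the remaining constraints have slack.

C1 and C5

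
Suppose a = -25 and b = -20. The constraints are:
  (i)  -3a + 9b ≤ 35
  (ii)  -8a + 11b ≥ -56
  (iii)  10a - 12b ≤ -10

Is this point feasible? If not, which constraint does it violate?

feasible

(i): -105 ≤ 35 ✓
(ii): -20 ≥ -56 ✓
(iii): -10 ≤ -10 ✓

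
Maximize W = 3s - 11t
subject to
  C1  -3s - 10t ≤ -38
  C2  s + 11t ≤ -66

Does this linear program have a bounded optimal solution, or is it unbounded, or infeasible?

unbounded

From the feasible point (1078/23, -236/23), moving in the direction (11, -1) keeps every constraint satisfied while W increases without bound.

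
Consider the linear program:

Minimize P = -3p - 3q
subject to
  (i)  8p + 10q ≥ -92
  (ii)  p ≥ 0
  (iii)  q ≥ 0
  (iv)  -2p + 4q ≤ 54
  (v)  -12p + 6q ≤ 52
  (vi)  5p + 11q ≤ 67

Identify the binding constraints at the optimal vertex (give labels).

(iii) and (vi)

Corner points and P = -3p - 3q:
  (0, 0) → P = 0
  (0, 67/11) → P = -201/11
  (67/5, 0) → P = -201/5

The minimum is at (67/5, 0). Substituting into each constraint, equality holds for (iii) and (vi); the remaining constraints have slack.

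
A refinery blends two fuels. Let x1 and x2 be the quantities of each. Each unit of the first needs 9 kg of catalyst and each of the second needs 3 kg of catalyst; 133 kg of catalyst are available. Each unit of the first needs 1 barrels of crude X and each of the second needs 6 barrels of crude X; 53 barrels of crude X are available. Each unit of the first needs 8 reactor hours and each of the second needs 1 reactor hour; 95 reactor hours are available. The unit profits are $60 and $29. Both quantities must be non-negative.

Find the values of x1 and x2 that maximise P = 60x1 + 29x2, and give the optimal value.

x1 = 11, x2 = 7, maximum P = 863

Extreme points and P = 60x1 + 29x2:
  (0, 0) → P = 0
  (0, 53/6) → P = 1537/6
  (95/8, 0) → P = 1425/2
  (11, 7) → P = 863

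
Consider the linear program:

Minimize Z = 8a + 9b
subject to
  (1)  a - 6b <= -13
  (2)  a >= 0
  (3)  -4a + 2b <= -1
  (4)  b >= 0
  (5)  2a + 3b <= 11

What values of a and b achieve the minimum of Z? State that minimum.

Extreme points and Z = 8a + 9b:
  (16/11, 53/22) → Z = 733/22
  (9/5, 37/15) → Z = 183/5
  (25/16, 21/8) → Z = 289/8

a = 16/11, b = 53/22, minimum Z = 733/22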